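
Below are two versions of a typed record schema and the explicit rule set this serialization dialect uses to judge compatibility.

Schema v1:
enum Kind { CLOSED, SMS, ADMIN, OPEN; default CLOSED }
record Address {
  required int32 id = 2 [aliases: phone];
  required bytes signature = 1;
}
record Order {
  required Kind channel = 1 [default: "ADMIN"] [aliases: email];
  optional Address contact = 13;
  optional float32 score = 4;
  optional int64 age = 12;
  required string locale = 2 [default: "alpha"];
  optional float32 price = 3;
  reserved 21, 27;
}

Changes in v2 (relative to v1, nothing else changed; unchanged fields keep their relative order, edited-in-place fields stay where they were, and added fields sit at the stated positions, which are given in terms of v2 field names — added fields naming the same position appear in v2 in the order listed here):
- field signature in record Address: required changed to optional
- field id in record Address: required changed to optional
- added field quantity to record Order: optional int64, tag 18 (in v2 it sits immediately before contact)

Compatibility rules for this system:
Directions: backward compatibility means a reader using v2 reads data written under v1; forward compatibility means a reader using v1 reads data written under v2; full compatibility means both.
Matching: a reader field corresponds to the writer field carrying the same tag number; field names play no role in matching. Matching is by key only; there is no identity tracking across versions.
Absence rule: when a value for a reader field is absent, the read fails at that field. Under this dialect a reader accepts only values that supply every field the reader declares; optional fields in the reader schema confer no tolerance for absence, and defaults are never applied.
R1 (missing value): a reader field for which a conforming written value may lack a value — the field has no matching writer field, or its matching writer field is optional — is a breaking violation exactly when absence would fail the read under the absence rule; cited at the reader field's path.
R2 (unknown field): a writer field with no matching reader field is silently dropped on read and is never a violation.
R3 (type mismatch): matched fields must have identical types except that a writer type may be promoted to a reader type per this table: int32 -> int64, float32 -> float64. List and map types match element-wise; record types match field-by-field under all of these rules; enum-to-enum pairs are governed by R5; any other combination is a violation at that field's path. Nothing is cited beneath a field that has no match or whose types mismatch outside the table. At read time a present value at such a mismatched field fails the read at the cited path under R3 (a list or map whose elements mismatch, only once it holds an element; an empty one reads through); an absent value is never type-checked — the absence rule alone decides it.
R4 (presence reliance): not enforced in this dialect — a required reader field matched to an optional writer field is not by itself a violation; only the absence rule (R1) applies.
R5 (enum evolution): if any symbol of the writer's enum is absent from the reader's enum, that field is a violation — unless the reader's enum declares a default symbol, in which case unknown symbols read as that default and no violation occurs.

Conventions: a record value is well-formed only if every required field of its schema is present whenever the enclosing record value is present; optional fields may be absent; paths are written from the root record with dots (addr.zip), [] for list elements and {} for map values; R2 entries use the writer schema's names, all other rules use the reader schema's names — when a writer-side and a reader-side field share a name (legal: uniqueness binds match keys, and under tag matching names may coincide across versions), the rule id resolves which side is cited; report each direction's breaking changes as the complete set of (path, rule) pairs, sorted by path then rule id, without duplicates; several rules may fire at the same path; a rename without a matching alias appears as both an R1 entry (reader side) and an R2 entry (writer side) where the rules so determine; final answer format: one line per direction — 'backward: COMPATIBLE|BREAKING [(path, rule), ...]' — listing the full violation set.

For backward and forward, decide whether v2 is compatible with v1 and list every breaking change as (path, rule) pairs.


each type pair in Order: writer, then reader
checking backward for Order: reader v2 against writer v1:
  channel <- channel (Kind -> Kind, writer required)
  quantity: no writer-side match
  contact <- contact (Address -> Address, writer optional)
  score <- score (float32 -> float32, writer optional)
  age <- age (int64 -> int64, writer optional)
  locale <- locale (string -> string, writer required)
  price <- price (float32 -> float32, writer optional)
  contact.id <- contact.id (int32 -> int32, writer required)
  contact.signature <- contact.signature (bytes -> bytes, writer required)
  rule R1 violated at age
  rule R1 violated at contact
  rule R1 violated at price
  rule R1 violated at quantity
  rule R1 violated at score
  backward on Order therefore BREAKING (5)
checking forward for Order: reader v1 against writer v2:
  channel <- channel (Kind -> Kind, writer required)
  contact <- contact (Address -> Address, writer optional)
  score <- score (float32 -> float32, writer optional)
  age <- age (int64 -> int64, writer optional)
  locale <- locale (string -> string, writer required)
  price <- price (float32 -> float32, writer optional)
  writer field quantity has no reader counterpart
  contact.id <- contact.id (int32 -> int32, writer optional)
  contact.signature <- contact.signature (bytes -> bytes, writer optional)
  rule R1 violated at age
  rule R1 violated at contact
  rule R1 violated at contact.id
  rule R1 violated at contact.signature
  rule R1 violated at price
  rule R1 violated at score
  forward on Order therefore BREAKING (6)

backward: BREAKING [(age, R1), (contact, R1), (price, R1), (quantity, R1), (score, R1)]; forward: BREAKING [(age, R1), (contact, R1), (contact.id, R1), (contact.signature, R1), (price, R1), (score, R1)]


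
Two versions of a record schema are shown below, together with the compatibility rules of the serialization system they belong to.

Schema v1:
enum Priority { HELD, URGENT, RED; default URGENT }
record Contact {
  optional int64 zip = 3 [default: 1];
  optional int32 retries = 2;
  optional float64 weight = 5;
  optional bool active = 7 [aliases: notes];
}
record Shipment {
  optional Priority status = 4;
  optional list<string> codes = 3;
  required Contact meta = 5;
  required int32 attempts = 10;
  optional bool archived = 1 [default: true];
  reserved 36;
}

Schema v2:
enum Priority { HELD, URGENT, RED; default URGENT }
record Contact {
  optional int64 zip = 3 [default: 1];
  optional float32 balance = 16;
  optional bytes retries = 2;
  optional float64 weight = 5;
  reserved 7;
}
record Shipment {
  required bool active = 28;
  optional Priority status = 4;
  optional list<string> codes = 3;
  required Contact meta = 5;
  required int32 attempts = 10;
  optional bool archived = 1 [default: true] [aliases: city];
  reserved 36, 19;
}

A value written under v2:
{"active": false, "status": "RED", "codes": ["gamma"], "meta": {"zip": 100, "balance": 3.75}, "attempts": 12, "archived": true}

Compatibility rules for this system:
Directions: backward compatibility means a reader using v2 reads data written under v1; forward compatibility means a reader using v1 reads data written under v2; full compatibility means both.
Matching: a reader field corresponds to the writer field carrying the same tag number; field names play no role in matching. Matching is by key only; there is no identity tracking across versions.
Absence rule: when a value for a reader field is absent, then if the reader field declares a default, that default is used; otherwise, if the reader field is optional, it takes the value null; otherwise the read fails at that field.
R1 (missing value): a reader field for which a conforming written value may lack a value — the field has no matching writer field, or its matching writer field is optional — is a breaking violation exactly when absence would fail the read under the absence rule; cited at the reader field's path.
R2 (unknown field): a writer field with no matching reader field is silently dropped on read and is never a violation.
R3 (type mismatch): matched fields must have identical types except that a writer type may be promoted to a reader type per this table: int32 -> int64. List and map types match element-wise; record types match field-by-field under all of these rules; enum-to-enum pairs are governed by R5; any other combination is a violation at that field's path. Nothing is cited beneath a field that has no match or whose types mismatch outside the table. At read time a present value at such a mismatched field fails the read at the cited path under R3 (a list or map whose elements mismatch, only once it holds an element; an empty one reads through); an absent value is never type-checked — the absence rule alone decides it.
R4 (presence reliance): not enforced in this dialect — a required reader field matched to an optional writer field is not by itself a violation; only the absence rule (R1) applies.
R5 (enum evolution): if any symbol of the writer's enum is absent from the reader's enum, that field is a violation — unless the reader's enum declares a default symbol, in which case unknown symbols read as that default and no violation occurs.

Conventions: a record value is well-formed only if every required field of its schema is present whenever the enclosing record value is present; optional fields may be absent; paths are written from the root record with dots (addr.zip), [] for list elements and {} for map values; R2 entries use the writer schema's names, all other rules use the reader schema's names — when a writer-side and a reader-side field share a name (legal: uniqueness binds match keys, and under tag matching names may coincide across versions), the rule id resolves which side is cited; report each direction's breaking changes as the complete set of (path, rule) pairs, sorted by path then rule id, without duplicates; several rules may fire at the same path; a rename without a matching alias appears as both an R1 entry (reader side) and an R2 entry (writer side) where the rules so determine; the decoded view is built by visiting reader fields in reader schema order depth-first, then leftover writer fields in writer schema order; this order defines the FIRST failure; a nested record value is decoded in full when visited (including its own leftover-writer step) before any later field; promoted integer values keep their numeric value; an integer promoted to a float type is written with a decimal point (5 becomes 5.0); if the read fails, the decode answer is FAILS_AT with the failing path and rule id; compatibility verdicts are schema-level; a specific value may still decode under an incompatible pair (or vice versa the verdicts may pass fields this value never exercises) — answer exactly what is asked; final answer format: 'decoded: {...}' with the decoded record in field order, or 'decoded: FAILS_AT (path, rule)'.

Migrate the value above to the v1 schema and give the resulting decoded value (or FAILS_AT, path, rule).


each type pair in Shipment: writer, then reader
decode (reader v1):
  status := "RED"
  codes := ["gamma"]
  meta.zip := 100
  meta.retries := null (not supplied -> null)
  meta.weight := null (not supplied -> null)
  meta.active := null (not supplied -> null)
  writer meta.balance: unmatched, discarded
  attempts := 12
  archived := true
  writer active: unmatched, discarded
  => decoded: {"status": "RED", "codes": ["gamma"], "meta": {"zip": 100, "retries": null, "weight": null, "active": null}, "attempts": 12, "archived": true}
ruling out the remaining Shipment differences:
  field retries in record Contact: type int32 changed to bytes -> affects the rule determinations only; this particular Shipment value decodes identically
  added field active to record Shipment: required bool, tag 28 (in v2 it sits immediately before status) -> affects the rule determinations only; this particular Shipment value decodes identically
  removed field active from record Contact (its key 7 joins the reserved list) -> fires no rule on Shipment under this dialect and leaves the result unchanged
  added field balance to record Contact: optional float32, tag 16 (in v2 it sits immediately before retries) -> fires no rule on Shipment under this dialect and leaves the result unchanged

decoded: {"status": "RED", "codes": ["gamma"], "meta": {"zip": 100, "retries": null, "weight": null, "active": null}, "attempts": 12, "archived": true}


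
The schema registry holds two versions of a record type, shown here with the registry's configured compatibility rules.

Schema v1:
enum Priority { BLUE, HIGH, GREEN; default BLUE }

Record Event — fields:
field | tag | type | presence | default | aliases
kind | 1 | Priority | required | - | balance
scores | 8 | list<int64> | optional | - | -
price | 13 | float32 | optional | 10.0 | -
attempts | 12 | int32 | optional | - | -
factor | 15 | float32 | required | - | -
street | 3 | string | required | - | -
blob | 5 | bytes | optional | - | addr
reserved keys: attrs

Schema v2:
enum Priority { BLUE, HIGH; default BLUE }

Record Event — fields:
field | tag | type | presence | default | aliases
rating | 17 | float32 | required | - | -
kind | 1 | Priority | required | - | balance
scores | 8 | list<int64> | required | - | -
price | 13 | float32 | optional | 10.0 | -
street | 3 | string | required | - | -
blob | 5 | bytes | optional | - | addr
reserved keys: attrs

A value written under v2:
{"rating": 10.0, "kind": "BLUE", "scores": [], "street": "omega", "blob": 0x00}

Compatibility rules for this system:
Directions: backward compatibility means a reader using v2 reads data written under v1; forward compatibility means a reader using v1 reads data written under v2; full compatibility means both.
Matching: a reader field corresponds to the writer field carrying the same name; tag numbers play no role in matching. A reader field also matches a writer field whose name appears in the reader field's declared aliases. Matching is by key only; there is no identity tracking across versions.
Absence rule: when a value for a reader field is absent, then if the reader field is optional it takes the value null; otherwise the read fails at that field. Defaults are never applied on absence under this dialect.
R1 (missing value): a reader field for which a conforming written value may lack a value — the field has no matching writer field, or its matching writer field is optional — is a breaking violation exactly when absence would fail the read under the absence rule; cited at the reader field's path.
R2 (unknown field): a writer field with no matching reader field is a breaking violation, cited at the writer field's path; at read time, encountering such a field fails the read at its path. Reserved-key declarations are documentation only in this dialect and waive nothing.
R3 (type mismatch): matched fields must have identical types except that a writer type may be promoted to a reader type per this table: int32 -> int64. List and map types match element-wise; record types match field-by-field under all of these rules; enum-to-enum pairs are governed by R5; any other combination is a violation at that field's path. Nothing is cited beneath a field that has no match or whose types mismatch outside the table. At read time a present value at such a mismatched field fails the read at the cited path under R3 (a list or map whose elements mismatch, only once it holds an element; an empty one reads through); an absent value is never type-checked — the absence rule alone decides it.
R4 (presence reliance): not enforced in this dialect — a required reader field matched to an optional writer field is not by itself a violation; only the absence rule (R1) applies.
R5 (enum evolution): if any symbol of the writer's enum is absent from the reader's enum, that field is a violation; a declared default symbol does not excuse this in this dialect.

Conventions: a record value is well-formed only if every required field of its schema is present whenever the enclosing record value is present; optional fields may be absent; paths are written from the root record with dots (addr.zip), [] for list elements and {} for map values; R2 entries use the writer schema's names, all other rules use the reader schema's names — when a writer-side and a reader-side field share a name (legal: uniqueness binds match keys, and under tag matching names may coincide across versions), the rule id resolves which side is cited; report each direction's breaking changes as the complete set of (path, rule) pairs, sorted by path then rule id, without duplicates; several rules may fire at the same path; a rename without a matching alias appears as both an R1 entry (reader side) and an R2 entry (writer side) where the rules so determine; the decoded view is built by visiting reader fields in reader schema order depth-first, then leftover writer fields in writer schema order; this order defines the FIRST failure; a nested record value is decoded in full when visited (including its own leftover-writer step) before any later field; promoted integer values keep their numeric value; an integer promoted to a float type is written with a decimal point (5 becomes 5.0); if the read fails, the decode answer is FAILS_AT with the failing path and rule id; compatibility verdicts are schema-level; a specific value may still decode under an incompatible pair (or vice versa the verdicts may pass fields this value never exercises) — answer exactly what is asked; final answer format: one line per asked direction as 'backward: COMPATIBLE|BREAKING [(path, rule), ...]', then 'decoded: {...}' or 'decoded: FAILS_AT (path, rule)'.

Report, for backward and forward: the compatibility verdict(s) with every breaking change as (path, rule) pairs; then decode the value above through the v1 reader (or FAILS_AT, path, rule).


arrows below run writer -> reader for Event
backward for Event (reader v2, writer v1):
  rating has no writer counterpart
  kind <- kind (Priority -> Priority, writer required)
  scores <- scores (list<int64> -> list<int64>, writer optional)
  price <- price (float32 -> float32, writer optional)
  street <- street (string -> string, writer required)
  blob <- blob (bytes -> bytes, writer optional)
  writer field attempts has no reader counterpart
  writer field factor has no reader counterpart
  R2 fires at attempts
  R2 fires at factor
  R5 fires at kind
  R1 fires at rating
  R1 fires at scores
  => backward verdict for Event: BREAKING, 5 violation(s)
forward for Event (reader v1, writer v2):
  kind <- kind (Priority -> Priority, writer required)
  scores <- scores (list<int64> -> list<int64>, writer required)
  price <- price (float32 -> float32, writer optional)
  attempts has no writer counterpart
  factor has no writer counterpart
  street <- street (string -> string, writer required)
  blob <- blob (bytes -> bytes, writer optional)
  writer field rating has no reader counterpart
  R1 fires at factor
  R2 fires at rating
  => forward verdict for Event: BREAKING, 2 violation(s)
decoding the Event value with the v1 reader:
  kind := "BLUE"
  scores := []
  price := null (absent, optional -> null)
  attempts := null (absent, optional -> null)
  read fails at factor under R1 (no fill)
  => FAILS_AT (factor, R1)

backward: BREAKING [(attempts, R2), (factor, R2), (kind, R5), (rating, R1), (scores, R1)]; forward: BREAKING [(factor, R1), (rating, R2)]; decoded: FAILS_AT (factor, R1)


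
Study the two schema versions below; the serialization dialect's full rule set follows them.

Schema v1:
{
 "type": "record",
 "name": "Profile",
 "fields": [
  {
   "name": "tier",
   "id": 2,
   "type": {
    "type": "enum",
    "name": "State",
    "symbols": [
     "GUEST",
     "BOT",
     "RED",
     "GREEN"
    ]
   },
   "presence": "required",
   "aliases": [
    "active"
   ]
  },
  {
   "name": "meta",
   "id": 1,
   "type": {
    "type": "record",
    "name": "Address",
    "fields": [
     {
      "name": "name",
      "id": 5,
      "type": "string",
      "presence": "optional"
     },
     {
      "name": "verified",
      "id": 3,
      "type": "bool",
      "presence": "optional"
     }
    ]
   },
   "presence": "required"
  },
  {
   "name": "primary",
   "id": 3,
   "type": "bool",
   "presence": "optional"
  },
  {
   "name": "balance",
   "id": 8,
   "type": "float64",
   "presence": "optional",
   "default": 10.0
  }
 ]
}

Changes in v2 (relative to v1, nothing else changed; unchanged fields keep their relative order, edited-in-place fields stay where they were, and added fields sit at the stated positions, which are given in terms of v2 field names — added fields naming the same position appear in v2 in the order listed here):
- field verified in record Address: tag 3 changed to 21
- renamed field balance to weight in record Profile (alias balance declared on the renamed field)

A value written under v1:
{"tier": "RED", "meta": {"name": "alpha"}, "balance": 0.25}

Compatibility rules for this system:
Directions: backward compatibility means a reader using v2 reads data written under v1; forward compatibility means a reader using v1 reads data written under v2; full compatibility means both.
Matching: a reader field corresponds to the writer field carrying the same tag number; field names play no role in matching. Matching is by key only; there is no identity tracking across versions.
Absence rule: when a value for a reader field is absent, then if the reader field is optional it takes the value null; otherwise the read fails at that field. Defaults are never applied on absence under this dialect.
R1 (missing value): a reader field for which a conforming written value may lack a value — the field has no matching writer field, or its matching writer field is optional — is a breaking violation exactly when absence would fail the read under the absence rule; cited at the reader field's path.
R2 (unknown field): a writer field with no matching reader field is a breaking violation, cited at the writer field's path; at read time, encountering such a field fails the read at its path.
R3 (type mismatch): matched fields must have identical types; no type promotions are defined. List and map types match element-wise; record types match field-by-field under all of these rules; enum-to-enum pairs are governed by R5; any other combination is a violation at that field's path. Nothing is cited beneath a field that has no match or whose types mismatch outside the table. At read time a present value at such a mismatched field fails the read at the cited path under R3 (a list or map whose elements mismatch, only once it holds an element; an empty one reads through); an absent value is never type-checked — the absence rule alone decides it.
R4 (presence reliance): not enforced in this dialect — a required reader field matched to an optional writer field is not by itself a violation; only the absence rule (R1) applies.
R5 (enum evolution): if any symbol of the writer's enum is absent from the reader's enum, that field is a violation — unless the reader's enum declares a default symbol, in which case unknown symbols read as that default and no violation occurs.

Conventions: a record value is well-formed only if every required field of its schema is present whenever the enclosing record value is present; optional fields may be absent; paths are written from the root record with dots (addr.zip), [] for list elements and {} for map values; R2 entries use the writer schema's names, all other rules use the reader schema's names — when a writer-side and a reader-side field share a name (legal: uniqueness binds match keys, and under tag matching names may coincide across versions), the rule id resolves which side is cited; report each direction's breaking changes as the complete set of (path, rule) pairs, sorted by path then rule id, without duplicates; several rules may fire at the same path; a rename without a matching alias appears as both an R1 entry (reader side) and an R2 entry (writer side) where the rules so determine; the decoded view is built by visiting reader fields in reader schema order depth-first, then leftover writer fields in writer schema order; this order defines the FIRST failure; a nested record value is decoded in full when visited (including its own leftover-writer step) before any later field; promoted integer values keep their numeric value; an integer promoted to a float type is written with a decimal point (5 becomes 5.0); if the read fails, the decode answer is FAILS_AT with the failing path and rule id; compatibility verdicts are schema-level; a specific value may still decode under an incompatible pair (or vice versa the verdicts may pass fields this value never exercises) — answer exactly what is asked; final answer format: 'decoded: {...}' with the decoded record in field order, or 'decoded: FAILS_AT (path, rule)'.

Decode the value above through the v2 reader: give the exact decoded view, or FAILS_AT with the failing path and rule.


decoded: {"tier": "RED", "meta": {"name": "alpha", "verified": null}, "primary": null, "weight": 0.25}

the writer's type comes first in each Profile pair
decoding the Profile value with the v2 reader:
  tier := "RED"
  meta.name := "alpha"
  meta.verified := null (absent, optional -> null)
  primary := null (absent, optional -> null)
  weight := 0.25 (from writer balance)
  => decoded: {"tier": "RED", "meta": {"name": "alpha", "verified": null}, "primary": null, "weight": 0.25}
the rest of the Profile diff is inert for this question:
  field verified in record Address: tag 3 changed to 21 -> matters for Profile compatibility verdicts, not for this value's decode


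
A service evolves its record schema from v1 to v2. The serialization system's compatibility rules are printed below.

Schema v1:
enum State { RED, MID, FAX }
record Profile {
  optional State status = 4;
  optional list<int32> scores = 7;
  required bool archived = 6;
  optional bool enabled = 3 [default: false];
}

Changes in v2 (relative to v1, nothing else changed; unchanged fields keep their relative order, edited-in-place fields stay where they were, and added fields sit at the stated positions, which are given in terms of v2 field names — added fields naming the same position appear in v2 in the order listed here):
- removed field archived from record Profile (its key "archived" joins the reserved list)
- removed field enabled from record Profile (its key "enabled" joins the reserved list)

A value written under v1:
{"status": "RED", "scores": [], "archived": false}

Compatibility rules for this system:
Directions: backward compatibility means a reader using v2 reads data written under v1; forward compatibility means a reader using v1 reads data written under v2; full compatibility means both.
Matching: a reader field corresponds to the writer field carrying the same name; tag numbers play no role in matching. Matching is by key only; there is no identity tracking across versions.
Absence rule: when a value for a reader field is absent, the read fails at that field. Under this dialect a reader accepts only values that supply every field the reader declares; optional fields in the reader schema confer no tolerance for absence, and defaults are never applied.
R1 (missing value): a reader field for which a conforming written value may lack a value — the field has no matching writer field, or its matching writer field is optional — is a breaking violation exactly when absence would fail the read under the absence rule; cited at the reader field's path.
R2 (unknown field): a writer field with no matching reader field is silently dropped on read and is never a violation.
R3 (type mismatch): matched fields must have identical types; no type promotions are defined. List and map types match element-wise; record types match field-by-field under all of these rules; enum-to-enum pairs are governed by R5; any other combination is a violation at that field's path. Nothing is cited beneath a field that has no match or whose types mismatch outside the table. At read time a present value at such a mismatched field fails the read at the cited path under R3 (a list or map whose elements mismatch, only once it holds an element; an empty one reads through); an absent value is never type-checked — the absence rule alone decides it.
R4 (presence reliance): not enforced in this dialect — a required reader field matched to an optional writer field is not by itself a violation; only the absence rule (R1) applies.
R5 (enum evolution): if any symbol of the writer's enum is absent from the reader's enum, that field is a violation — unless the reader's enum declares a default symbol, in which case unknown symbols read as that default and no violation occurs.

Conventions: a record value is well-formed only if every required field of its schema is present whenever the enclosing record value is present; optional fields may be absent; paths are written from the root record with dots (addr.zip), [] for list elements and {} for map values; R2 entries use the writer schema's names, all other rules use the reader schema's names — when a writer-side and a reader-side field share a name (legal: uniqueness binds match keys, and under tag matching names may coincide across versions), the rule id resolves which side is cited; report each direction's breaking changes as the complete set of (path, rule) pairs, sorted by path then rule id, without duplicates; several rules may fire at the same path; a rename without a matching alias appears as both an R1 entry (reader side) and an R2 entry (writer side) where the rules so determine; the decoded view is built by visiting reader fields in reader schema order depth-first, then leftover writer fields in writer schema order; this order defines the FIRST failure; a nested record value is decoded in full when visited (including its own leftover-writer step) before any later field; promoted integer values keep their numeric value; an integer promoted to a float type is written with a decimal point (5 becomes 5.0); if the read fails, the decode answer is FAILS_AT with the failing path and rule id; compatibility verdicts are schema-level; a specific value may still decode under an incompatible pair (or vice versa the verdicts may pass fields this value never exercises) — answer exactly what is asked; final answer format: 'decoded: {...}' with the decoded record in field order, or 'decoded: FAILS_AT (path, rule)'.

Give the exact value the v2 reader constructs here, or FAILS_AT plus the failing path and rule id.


decoded: {"status": "RED", "scores": []}

the writer's type comes first in each Profile pair
decoding the Profile value with the v2 reader:
  status := "RED"
  scores := []
  writer archived: unknown -> dropped
  => decoded: {"status": "RED", "scores": []}


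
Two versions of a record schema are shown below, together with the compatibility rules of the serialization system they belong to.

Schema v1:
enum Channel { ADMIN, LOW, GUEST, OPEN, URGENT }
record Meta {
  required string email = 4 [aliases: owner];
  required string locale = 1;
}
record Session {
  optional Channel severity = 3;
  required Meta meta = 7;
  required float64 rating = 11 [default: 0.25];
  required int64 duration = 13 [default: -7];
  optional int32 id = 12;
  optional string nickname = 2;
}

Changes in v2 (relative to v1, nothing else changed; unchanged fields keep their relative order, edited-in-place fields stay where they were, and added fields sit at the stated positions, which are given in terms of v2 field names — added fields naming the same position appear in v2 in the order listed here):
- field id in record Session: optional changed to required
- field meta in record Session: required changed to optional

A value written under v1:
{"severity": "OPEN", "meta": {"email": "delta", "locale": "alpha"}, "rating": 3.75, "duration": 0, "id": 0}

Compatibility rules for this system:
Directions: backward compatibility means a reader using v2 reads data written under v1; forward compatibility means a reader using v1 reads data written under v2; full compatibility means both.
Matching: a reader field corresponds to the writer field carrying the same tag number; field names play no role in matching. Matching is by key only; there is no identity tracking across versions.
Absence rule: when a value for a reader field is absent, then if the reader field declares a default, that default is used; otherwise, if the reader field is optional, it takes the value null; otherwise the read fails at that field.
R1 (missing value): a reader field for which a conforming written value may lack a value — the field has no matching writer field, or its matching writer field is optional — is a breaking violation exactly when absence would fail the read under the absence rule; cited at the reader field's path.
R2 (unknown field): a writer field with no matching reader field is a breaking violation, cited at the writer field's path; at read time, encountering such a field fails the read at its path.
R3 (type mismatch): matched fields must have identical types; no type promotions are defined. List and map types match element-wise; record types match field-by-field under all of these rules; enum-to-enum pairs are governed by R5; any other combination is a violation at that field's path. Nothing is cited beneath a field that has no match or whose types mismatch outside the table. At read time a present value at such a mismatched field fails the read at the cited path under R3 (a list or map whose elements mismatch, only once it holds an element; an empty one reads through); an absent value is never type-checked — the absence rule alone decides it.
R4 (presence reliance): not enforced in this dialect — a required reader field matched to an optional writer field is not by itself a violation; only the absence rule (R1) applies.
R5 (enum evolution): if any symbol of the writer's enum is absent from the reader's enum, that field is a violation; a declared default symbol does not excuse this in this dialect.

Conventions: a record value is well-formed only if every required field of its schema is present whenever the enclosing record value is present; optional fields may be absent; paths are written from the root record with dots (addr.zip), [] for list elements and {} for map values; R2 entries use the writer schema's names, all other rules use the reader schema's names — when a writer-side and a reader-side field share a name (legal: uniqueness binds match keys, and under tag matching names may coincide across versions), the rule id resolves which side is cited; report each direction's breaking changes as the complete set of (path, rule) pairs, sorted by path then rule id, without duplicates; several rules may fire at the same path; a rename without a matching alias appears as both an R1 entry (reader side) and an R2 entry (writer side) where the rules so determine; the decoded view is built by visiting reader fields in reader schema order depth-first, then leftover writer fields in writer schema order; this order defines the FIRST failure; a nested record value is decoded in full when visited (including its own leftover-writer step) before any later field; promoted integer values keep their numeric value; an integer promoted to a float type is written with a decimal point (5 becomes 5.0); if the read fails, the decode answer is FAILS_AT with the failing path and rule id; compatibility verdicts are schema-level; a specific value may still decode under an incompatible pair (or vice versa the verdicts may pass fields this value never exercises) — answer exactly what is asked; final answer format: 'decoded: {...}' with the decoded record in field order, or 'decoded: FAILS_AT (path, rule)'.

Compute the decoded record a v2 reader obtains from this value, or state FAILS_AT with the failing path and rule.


decoded: {"severity": "OPEN", "meta": {"email": "delta", "locale": "alpha"}, "rating": 3.75, "duration": 0, "id": 0, "nickname": null}

in Session below, arrows point writer -> reader
decode walk for Session under reader schema v2:
  severity := "OPEN"
  meta.email := "delta"
  meta.locale := "alpha"
  rating := 3.75
  duration := 0
  id := 0
  nickname := null (missing; optional => null)
  => decoded: {"severity": "OPEN", "meta": {"email": "delta", "locale": "alpha"}, "rating": 3.75, "duration": 0, "id": 0, "nickname": null}
the rest of the Session diff is inert for this question:
  field id in record Session: optional changed to required -> affects the rule determinations only; this particular Session value decodes identically
  field meta in record Session: required changed to optional -> affects the rule determinations only; this particular Session value decodes identically


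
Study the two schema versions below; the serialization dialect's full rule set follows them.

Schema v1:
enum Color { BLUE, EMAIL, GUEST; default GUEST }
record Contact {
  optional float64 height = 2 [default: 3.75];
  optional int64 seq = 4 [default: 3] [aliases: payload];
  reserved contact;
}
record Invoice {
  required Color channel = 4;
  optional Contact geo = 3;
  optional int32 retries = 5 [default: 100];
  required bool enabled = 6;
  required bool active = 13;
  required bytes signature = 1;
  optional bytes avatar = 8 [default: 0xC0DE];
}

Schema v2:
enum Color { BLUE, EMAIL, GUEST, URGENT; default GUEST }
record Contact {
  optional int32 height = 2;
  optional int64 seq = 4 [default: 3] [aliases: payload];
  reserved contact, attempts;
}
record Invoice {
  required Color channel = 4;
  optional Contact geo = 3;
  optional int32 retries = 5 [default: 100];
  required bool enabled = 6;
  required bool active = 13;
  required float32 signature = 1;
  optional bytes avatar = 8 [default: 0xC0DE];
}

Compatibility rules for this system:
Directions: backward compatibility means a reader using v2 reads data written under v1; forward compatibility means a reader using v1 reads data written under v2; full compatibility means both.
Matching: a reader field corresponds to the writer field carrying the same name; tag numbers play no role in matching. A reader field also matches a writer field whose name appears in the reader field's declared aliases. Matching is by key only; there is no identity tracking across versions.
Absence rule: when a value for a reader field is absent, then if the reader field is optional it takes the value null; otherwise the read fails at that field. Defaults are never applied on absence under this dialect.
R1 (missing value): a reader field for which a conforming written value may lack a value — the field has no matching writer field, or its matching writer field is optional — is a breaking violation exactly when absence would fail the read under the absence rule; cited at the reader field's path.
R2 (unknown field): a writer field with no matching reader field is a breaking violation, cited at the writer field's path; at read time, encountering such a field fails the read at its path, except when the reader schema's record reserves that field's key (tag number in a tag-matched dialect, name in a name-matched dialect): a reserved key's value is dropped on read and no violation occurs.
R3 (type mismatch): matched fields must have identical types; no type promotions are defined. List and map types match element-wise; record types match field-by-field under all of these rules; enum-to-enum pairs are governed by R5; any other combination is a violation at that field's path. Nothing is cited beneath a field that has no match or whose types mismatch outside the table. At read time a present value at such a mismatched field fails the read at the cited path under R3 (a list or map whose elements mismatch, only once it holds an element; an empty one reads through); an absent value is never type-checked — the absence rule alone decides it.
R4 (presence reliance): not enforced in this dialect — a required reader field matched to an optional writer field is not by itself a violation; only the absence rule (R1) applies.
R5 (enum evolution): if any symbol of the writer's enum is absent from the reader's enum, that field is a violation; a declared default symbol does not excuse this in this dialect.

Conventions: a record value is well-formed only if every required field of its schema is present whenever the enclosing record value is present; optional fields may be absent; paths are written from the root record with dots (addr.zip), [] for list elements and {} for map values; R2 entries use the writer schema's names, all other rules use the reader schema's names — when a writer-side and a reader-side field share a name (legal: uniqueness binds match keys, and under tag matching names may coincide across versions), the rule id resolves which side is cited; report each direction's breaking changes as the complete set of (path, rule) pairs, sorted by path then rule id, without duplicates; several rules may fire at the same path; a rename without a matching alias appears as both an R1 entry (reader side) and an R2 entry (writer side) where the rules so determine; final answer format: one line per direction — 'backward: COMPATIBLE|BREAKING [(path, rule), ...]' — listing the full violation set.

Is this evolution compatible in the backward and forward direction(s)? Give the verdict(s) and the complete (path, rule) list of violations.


backward: BREAKING [(geo.height, R3), (signature, R3)]; forward: BREAKING [(channel, R5), (geo.height, R3), (signature, R3)]

arrows below run writer -> reader for Invoice
backward for Invoice (reader v2, writer v1):
  writer required, Color -> Color: reader channel maps from writer channel
  writer optional, Contact -> Contact: reader geo maps from writer geo
  writer optional, int32 -> int32: reader retries maps from writer retries
  writer required, bool -> bool: reader enabled maps from writer enabled
  writer required, bool -> bool: reader active maps from writer active
  writer required, bytes -> float32: reader signature maps from writer signature
  writer optional, bytes -> bytes: reader avatar maps from writer avatar
  writer optional, float64 -> int32: reader geo.height maps from writer geo.height
  writer optional, int64 -> int64: reader geo.seq maps from writer geo.seq
  rule R3 violated at geo.height
  rule R3 violated at signature
  => 2 violation(s): backward is BREAKING for Invoice
forward for Invoice (reader v1, writer v2):
  writer required, Color -> Color: reader channel maps from writer channel
  writer optional, Contact -> Contact: reader geo maps from writer geo
  writer optional, int32 -> int32: reader retries maps from writer retries
  writer required, bool -> bool: reader enabled maps from writer enabled
  writer required, bool -> bool: reader active maps from writer active
  writer required, float32 -> bytes: reader signature maps from writer signature
  writer optional, bytes -> bytes: reader avatar maps from writer avatar
  writer optional, int32 -> float64: reader geo.height maps from writer geo.height
  writer optional, int64 -> int64: reader geo.seq maps from writer geo.seq
  rule R5 violated at channel
  rule R3 violated at geo.height
  rule R3 violated at signature
  => 3 violation(s): forward is BREAKING for Invoice
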